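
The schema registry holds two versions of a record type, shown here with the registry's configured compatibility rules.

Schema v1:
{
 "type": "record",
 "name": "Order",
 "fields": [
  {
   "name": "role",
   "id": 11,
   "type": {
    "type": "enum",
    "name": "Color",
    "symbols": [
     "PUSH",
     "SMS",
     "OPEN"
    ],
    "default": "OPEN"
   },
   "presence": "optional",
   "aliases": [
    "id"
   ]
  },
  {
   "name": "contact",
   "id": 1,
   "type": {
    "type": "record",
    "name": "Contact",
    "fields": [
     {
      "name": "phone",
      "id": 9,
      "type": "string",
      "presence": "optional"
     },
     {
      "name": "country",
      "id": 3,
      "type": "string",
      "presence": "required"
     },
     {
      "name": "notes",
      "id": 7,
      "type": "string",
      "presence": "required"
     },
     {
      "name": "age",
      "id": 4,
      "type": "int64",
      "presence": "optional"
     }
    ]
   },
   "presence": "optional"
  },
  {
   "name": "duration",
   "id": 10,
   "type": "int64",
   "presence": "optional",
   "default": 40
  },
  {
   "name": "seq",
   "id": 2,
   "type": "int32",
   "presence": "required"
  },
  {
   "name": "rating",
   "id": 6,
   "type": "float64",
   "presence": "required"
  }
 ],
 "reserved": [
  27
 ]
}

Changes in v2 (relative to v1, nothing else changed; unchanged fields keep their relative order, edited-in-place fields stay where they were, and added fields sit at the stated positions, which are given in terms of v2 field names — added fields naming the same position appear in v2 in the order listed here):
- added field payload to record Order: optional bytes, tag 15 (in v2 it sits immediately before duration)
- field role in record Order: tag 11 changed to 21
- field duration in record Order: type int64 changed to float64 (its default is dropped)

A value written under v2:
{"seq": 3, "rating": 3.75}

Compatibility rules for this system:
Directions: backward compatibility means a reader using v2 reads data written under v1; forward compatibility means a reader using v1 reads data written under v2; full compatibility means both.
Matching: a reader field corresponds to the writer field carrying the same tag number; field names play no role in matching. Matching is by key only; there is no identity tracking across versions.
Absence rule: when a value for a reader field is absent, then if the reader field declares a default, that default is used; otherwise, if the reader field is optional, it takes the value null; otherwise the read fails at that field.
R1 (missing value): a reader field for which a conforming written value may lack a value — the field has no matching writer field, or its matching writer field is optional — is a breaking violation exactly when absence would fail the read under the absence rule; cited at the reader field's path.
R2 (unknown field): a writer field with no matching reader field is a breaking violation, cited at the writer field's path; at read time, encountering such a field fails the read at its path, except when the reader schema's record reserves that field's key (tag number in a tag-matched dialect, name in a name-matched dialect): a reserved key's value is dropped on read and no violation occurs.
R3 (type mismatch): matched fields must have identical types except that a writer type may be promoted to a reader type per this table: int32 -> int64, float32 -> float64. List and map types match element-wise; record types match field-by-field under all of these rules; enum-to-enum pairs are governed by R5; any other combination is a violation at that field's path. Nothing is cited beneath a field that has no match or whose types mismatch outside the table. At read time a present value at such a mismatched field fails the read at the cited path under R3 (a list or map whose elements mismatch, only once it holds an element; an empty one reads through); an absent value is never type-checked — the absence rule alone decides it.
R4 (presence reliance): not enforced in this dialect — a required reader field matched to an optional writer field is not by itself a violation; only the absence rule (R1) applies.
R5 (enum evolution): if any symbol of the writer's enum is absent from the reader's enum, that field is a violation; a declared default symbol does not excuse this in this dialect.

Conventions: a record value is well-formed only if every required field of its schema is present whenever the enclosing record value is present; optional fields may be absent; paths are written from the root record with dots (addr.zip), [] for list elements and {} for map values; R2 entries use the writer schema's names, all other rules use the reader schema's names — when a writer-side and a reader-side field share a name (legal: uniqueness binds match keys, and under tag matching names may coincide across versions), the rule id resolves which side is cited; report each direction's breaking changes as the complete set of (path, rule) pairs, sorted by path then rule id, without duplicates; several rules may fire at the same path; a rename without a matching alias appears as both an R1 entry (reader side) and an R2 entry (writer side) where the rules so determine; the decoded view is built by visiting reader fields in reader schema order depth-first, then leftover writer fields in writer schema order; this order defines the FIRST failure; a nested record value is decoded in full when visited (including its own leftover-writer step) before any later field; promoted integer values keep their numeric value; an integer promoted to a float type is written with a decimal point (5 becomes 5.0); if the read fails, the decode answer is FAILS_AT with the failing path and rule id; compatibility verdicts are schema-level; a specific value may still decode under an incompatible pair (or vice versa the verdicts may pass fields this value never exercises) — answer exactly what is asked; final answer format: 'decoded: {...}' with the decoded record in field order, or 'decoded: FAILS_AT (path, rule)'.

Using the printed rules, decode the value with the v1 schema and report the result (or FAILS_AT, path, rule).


decoded: {"role": null, "contact": null, "duration": 40, "seq": 3, "rating": 3.75}

each type pair in Order: writer, then reader
decoding the Order value with the v1 reader:
  role := null (not supplied -> null)
  contact := null (not supplied -> null)
  duration := 40 (no value, default fills)
  seq := 3
  rating := 3.75
  => decoded: {"role": null, "contact": null, "duration": 40, "seq": 3, "rating": 3.75}
diffs on Order not affecting the asked answer:
  added field payload to record Order: optional bytes, tag 15 (in v2 it sits immediately before duration) -> a verdict-level change on Order — the shown value reads the same
  field role in record Order: tag 11 changed to 21 -> a verdict-level change on Order — the shown value reads the same
  field duration in record Order: type int64 changed to float64 (its default is dropped) -> a verdict-level change on Order — the shown value reads the same


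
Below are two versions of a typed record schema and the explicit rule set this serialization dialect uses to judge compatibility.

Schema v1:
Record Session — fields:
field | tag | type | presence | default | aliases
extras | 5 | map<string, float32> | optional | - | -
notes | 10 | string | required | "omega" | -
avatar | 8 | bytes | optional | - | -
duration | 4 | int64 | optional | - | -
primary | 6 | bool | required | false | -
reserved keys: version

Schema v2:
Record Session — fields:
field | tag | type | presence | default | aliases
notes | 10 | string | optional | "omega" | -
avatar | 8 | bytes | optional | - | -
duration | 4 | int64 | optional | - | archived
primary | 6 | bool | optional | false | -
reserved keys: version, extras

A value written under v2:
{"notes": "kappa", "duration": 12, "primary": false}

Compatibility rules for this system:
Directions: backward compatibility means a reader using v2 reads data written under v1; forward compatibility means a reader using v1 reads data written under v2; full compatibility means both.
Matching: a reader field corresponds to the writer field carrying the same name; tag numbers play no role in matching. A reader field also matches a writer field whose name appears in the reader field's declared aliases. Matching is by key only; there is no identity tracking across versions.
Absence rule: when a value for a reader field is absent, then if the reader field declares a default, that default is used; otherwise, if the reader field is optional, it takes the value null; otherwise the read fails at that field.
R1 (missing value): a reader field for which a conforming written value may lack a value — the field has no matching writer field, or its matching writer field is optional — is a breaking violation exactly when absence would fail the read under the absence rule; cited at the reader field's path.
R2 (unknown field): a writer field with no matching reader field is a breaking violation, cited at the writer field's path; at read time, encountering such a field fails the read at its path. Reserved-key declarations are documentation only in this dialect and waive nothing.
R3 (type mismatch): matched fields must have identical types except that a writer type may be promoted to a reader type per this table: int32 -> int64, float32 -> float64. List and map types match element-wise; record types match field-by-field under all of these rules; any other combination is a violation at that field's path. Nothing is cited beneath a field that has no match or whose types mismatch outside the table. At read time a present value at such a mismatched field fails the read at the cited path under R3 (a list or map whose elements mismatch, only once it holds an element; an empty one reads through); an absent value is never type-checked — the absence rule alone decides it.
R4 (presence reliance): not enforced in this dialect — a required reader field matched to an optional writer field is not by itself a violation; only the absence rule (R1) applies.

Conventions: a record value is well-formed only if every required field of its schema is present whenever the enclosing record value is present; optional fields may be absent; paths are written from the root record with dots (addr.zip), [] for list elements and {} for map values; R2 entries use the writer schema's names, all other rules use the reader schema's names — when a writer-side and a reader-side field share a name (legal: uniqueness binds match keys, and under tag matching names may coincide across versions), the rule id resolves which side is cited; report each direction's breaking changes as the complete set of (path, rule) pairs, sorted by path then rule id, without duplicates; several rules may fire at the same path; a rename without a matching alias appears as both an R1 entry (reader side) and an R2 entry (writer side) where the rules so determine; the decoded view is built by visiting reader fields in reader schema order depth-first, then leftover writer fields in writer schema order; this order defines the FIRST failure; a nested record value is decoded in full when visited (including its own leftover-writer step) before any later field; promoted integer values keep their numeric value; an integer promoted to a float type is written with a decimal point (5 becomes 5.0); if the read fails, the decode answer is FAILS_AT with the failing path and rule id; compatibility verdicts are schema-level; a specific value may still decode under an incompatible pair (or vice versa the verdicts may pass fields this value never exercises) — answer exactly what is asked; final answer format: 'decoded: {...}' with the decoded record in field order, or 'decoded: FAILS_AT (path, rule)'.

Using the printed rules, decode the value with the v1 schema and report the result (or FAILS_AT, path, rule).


decoded: {"extras": null, "notes": "kappa", "avatar": null, "duration": 12, "primary": false}

in Session below, arrows point writer -> reader
migrating the Session value to v1:
  extras := null (missing; optional => null)
  notes := "kappa"
  avatar := null (missing; optional => null)
  duration := 12
  primary := false
  => decoded: {"extras": null, "notes": "kappa", "avatar": null, "duration": 12, "primary": false}
checking off the Session differences that do not matter here:
  removed field extras from record Session (its key "extras" joins the reserved list) -> schema-level compatibility only; this Session value's decode is unchanged
  field notes in record Session: required changed to optional -> fires no rule on Session under this dialect and leaves the result unchanged
  field primary in record Session: required changed to optional -> fires no rule on Session under this dialect and leaves the result unchanged


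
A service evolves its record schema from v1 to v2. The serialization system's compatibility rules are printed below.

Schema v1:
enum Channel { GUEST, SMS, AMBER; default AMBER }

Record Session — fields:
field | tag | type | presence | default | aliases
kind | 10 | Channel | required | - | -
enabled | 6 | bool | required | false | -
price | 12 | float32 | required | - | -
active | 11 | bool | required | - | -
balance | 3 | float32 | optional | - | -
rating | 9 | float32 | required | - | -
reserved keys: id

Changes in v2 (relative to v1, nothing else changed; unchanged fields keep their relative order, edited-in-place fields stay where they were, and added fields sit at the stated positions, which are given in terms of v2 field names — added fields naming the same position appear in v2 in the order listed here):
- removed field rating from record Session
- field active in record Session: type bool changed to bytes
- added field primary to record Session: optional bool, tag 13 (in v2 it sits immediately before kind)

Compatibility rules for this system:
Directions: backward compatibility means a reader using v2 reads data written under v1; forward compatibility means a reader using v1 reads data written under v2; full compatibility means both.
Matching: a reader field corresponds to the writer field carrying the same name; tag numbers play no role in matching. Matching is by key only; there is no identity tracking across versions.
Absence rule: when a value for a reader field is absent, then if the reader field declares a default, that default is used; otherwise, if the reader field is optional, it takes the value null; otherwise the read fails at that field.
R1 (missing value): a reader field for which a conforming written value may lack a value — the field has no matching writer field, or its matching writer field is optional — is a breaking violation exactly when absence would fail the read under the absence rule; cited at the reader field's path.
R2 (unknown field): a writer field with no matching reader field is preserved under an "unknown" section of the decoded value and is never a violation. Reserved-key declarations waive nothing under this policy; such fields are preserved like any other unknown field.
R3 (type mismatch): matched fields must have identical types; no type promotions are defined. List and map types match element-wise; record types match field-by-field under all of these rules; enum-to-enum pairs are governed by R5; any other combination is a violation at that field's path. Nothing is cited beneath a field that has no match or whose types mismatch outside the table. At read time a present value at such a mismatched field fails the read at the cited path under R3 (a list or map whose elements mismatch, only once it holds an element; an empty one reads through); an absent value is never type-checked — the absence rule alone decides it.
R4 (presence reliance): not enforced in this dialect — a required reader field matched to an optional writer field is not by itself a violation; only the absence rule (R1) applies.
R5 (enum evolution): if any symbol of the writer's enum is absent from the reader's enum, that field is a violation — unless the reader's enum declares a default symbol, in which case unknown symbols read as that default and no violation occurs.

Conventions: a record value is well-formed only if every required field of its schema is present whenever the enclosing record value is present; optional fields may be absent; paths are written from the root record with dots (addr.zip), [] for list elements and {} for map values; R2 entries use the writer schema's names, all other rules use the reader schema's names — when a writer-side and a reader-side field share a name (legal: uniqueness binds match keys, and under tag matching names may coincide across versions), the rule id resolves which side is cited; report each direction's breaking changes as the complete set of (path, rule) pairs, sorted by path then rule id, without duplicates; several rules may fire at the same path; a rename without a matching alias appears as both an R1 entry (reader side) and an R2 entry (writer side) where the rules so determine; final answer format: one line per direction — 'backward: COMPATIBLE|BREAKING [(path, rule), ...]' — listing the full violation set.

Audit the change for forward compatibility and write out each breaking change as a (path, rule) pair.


each type pair in Session: writer, then reader
checking forward for Session: reader v1 against writer v2:
  kind: paired with writer kind (Channel -> Channel; writer required)
  enabled: paired with writer enabled (bool -> bool; writer required)
  price: paired with writer price (float32 -> float32; writer required)
  active: paired with writer active (bytes -> bool; writer required)
  balance: paired with writer balance (float32 -> float32; writer optional)
  rating has no writer counterpart
  writer primary: unknown to reader
  R3 fires at active
  R1 fires at rating
  => 2 violation(s): forward is BREAKING for Session
remaining Session differences; none change what is asked:
  added field primary to record Session: optional bool, tag 13 (in v2 it sits immediately before kind) -> fires no rule on Session, leaving the asked answer as it is

forward: BREAKING [(active, R3), (rating, R1)]


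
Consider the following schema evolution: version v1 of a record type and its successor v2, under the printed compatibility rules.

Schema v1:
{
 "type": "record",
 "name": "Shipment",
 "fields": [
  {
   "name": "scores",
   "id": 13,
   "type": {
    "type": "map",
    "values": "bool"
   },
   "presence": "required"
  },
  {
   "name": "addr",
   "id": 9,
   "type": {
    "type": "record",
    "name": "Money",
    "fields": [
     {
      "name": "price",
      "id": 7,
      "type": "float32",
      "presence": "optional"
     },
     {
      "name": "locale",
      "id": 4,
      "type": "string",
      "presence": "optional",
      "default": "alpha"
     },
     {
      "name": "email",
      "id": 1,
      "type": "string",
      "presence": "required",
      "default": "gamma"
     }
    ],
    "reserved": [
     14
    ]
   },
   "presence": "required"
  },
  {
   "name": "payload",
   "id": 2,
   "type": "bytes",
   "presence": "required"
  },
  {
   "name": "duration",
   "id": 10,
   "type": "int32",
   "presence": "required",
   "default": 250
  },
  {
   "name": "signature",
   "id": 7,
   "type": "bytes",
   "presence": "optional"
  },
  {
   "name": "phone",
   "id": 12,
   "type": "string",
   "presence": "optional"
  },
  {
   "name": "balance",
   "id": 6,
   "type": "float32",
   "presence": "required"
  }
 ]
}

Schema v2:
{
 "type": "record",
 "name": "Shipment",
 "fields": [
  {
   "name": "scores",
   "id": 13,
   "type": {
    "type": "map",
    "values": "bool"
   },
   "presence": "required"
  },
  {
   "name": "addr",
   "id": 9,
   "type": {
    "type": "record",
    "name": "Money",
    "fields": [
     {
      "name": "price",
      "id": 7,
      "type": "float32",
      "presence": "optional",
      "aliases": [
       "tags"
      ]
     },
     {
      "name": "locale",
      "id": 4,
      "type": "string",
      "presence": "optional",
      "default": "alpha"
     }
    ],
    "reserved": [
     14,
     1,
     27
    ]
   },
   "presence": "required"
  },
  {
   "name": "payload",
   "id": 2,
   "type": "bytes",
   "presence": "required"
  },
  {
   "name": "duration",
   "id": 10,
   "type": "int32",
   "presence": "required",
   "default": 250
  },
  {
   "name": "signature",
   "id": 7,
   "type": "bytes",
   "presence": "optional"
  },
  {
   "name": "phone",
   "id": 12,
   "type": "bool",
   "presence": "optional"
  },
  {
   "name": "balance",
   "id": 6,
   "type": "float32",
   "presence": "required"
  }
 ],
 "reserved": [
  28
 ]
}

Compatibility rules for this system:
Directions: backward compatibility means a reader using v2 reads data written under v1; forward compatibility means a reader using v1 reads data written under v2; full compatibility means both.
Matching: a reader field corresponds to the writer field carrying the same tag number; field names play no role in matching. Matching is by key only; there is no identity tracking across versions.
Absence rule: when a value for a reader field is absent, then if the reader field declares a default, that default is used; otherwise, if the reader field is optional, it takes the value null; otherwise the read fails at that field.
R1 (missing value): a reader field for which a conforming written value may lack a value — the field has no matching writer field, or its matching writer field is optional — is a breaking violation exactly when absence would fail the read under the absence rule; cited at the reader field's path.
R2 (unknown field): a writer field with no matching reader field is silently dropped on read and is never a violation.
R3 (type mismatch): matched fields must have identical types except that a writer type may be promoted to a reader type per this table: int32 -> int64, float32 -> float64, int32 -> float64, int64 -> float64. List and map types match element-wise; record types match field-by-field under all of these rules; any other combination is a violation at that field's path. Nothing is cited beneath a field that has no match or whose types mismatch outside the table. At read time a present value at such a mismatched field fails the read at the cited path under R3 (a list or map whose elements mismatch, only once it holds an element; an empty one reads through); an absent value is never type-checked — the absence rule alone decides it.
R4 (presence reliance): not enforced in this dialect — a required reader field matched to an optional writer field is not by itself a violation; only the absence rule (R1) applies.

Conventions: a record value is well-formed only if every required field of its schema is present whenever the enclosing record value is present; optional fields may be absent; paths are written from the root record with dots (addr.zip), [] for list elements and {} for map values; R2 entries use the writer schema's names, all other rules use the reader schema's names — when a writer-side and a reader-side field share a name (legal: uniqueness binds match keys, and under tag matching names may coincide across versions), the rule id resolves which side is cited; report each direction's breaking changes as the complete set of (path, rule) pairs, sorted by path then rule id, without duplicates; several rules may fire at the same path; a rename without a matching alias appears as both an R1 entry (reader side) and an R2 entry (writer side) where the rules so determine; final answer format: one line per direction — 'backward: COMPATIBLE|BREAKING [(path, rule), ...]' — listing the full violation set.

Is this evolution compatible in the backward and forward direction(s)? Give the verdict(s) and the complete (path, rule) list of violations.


each type pair in Shipment: writer, then reader
backward pass over Shipment, reader schema v2, writer schema v1:
  scores <- scores (map<string, bool> -> map<string, bool>, writer required)
  addr <- addr (Money -> Money, writer required)
  payload <- payload (bytes -> bytes, writer required)
  duration <- duration (int32 -> int32, writer required)
  signature <- signature (bytes -> bytes, writer optional)
  phone <- phone (string -> bool, writer optional)
  balance <- balance (float32 -> float32, writer required)
  addr.price <- addr.price (float32 -> float32, writer optional)
  addr.locale <- addr.locale (string -> string, writer optional)
  writer addr.email: unknown to reader
  R3 fires at phone
  => 1 violation(s): backward is BREAKING for Shipment
forward pass over Shipment, reader schema v1, writer schema v2:
  scores <- scores (map<string, bool> -> map<string, bool>, writer required)
  addr <- addr (Money -> Money, writer required)
  payload <- payload (bytes -> bytes, writer required)
  duration <- duration (int32 -> int32, writer required)
  signature <- signature (bytes -> bytes, writer optional)
  phone <- phone (bool -> string, writer optional)
  balance <- balance (float32 -> float32, writer required)
  addr.price <- addr.price (float32 -> float32, writer optional)
  addr.locale <- addr.locale (string -> string, writer optional)
  addr.email has no writer counterpart
  R3 fires at phone
  => 1 violation(s): forward is BREAKING for Shipment

backward: BREAKING [(phone, R3)]; forward: BREAKING [(phone, R3)]


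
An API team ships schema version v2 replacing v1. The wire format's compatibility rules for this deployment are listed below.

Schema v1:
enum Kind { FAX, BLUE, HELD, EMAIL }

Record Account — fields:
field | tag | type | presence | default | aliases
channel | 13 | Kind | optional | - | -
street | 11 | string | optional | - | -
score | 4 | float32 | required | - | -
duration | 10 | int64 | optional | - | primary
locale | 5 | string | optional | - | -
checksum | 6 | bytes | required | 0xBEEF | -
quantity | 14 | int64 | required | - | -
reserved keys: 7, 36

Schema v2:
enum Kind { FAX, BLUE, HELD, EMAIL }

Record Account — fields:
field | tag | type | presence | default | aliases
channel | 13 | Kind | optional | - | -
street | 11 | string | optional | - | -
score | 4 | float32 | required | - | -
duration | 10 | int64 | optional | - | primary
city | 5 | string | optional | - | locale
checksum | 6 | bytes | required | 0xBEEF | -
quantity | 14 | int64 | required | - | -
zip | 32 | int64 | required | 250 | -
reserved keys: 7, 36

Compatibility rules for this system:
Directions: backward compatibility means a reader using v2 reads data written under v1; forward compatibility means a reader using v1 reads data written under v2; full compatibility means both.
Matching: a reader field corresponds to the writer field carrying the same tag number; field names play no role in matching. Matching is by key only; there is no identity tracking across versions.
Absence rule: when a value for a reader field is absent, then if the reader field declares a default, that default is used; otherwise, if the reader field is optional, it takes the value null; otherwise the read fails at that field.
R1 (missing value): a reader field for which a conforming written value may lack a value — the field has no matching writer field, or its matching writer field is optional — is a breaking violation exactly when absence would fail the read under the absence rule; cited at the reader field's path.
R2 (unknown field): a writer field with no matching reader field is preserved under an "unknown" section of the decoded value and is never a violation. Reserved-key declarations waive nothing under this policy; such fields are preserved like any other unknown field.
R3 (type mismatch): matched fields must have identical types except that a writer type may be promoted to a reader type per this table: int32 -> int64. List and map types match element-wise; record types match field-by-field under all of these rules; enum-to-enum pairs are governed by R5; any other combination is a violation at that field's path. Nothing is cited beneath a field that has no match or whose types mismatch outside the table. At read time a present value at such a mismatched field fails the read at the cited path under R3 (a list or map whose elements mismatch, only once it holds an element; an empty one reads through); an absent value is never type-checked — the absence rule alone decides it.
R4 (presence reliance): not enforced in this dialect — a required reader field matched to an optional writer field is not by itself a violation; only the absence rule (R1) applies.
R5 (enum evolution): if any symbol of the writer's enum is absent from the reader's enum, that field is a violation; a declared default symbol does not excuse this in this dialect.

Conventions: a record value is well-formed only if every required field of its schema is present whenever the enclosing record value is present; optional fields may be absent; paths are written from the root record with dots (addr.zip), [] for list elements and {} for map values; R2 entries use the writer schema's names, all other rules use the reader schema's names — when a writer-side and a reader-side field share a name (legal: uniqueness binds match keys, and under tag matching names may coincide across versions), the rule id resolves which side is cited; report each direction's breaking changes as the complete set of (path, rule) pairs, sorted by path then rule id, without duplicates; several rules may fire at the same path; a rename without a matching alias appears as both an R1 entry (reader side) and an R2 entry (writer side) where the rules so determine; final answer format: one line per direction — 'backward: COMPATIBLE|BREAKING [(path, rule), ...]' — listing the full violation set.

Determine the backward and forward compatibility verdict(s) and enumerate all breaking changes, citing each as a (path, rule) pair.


the writer's type comes first in each Account pair
checking backward for Account: reader v2 against writer v1:
  Kind -> Kind, writer optional: channel aligns to channel
  string -> string, writer optional: street aligns to street
  float32 -> float32, writer required: score aligns to score
  int64 -> int64, writer optional: duration aligns to duration
  string -> string, writer optional: city aligns to locale
  bytes -> bytes, writer required: checksum aligns to checksum
  int64 -> int64, writer required: quantity aligns to quantity
  zip has no writer counterpart
  nothing fires on Account: backward is COMPATIBLE
checking forward for Account: reader v1 against writer v2:
  Kind -> Kind, writer optional: channel aligns to channel
  string -> string, writer optional: street aligns to street
  float32 -> float32, writer required: score aligns to score
  int64 -> int64, writer optional: duration aligns to duration
  string -> string, writer optional: locale aligns to city
  bytes -> bytes, writer required: checksum aligns to checksum
  int64 -> int64, writer required: quantity aligns to quantity
  writer field zip has no reader counterpart
  nothing fires on Account: forward is COMPATIBLE

backward: COMPATIBLE []; forward: COMPATIBLE []


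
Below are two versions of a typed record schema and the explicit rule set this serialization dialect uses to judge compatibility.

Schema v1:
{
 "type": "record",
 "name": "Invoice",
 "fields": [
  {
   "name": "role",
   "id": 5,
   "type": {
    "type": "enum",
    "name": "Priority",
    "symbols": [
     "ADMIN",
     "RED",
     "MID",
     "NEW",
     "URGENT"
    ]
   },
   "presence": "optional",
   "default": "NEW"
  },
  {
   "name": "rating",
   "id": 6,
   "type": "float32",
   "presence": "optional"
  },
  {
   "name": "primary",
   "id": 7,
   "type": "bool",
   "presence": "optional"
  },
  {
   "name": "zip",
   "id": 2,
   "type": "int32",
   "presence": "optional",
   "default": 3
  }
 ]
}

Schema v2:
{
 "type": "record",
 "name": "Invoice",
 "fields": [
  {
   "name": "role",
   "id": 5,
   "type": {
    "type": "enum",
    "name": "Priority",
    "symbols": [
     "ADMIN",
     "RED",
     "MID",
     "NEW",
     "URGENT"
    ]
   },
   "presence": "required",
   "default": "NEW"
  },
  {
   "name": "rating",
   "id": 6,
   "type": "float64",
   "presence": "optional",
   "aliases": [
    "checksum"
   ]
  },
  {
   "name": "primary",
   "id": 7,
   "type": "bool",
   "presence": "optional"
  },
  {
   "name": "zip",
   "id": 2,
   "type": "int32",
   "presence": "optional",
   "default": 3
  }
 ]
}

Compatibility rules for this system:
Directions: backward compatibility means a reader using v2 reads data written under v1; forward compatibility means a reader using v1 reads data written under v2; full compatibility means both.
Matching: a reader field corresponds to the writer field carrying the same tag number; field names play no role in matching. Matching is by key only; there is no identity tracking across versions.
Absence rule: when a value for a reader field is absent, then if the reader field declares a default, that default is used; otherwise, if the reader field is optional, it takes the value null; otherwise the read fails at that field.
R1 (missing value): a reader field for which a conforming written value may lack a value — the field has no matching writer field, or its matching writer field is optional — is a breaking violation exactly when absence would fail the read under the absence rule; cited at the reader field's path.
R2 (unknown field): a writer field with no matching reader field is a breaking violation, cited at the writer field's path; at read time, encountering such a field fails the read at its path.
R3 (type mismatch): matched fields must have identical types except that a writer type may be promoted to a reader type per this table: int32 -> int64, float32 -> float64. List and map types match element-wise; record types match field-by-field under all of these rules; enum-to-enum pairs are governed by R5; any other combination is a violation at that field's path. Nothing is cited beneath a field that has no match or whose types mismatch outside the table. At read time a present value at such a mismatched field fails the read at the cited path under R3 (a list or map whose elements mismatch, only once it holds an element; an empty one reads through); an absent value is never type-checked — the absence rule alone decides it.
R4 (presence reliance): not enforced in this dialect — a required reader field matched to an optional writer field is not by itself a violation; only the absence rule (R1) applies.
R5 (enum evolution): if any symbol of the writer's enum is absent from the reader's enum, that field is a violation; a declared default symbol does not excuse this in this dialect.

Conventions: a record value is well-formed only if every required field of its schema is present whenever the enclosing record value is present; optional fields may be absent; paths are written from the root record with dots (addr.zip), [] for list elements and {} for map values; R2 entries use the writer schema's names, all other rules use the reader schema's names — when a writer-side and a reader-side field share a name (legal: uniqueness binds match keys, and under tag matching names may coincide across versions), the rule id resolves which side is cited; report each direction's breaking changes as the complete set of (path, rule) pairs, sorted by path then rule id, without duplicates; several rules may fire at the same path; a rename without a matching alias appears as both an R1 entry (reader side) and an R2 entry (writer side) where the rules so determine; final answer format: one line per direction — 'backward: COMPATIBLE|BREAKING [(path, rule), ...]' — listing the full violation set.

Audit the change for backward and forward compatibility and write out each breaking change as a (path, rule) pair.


each type pair in Invoice: writer, then reader
backward analysis of Invoice with v2 as reader and v1 as writer:
  role: Priority -> Priority, writer optional; from role
  rating: float32 -> float64, writer optional; from rating
  primary: bool -> bool, writer optional; from primary
  zip: int32 -> int32, writer optional; from zip
  => backward verdict for Invoice: COMPATIBLE, no violations
forward analysis of Invoice with v1 as reader and v2 as writer:
  role: Priority -> Priority, writer required; from role
  rating: float64 -> float32, writer optional; from rating
  primary: bool -> bool, writer optional; from primary
  zip: int32 -> int32, writer optional; from zip
  rule R3 violated at rating
  => forward: BREAKING (1)

backward: COMPATIBLE []; forward: BREAKING [(rating, R3)]


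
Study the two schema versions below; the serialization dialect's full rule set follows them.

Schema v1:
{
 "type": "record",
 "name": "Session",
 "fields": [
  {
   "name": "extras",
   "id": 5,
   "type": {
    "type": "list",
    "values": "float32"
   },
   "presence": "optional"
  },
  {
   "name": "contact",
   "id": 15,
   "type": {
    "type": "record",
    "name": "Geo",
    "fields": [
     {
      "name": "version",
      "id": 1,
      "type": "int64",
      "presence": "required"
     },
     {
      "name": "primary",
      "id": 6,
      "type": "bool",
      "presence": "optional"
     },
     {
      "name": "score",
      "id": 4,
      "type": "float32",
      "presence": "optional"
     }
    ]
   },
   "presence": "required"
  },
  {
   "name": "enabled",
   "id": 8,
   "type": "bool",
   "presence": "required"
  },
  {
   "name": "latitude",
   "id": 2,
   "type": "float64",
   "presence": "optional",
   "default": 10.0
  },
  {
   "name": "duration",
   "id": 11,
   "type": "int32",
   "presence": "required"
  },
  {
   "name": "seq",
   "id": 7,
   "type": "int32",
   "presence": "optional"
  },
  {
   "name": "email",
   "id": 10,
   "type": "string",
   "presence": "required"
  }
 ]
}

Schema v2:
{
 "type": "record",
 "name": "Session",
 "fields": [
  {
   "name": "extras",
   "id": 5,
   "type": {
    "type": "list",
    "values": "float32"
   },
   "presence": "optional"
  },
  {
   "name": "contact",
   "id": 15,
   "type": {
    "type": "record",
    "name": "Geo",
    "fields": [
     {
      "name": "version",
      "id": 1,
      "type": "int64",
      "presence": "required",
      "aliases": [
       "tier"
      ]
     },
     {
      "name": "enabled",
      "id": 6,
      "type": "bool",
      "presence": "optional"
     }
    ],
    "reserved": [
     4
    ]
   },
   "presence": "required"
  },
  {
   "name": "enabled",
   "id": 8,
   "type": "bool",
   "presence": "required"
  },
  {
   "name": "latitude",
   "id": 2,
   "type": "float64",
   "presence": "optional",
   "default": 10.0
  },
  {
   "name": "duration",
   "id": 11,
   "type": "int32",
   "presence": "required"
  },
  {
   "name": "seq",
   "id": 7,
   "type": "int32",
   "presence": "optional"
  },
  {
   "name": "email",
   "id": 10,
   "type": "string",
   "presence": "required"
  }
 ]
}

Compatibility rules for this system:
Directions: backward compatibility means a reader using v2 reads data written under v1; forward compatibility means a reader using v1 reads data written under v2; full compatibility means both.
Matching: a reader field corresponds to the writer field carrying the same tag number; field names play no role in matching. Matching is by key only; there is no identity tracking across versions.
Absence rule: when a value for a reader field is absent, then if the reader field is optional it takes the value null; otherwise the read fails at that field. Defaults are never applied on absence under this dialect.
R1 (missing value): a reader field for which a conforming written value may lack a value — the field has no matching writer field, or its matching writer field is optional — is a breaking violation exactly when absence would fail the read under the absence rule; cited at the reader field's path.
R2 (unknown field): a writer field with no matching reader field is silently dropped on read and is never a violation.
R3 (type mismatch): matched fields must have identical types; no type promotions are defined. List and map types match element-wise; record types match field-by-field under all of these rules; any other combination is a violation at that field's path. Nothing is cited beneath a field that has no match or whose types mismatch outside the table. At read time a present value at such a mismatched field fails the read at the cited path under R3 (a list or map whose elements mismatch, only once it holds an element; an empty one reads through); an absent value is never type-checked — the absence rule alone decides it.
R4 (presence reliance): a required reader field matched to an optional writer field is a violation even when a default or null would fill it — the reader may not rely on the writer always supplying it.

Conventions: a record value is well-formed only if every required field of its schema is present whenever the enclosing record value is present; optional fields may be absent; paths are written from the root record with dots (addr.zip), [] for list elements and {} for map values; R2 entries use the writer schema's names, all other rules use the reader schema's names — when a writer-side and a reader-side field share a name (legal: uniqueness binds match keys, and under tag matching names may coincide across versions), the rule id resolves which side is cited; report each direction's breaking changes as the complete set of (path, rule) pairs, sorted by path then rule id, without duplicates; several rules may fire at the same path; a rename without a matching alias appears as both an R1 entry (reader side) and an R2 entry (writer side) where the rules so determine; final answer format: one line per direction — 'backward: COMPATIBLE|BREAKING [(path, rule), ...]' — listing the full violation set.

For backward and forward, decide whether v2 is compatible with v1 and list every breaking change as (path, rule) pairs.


backward: COMPATIBLE []; forward: COMPATIBLE []

in Session below, arrows point writer -> reader
checking backward for Session: reader v2 against writer v1:
  list<float32> -> list<float32>, writer optional: extras aligns to extras
  Geo -> Geo, writer required: contact aligns to contact
  bool -> bool, writer required: enabled aligns to enabled
  float64 -> float64, writer optional: latitude aligns to latitude
  int32 -> int32, writer required: duration aligns to duration
  int32 -> int32, writer optional: seq aligns to seq
  string -> string, writer required: email aligns to email
  int64 -> int64, writer required: contact.version aligns to contact.version
  bool -> bool, writer optional: contact.enabled aligns to contact.primary
  contact.score (writer side), unknown to reader
  nothing fires on Session: backward is COMPATIBLE
checking forward for Session: reader v1 against writer v2:
  list<float32> -> list<float32>, writer optional: extras aligns to extras
  Geo -> Geo, writer required: contact aligns to contact
  bool -> bool, writer required: enabled aligns to enabled
  float64 -> float64, writer optional: latitude aligns to latitude
  int32 -> int32, writer required: duration aligns to duration
  int32 -> int32, writer optional: seq aligns to seq
  string -> string, writer required: email aligns to email
  int64 -> int64, writer required: contact.version aligns to contact.version
  bool -> bool, writer optional: contact.primary aligns to contact.enabled
  contact.score: no writer match
  nothing fires on Session: forward is COMPATIBLE
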